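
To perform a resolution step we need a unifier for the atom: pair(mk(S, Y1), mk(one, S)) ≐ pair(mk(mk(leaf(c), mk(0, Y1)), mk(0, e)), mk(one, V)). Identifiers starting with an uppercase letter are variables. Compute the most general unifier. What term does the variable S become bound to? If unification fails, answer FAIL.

mk(leaf(c), mk(0, mk(0, e)))

Decompose pair/2: mk(S, Y1) ≐ mk(mk(leaf(c), mk(0, Y1)), mk(0, e)),  mk(one, S) ≐ mk(one, V).
Decompose mk/2: S ≐ mk(leaf(c), mk(0, Y1)),  Y1 ≐ mk(0, e).
Bind S := mk(leaf(c), mk(0, Y1)); substituting into the one remaining equation that mentions S gives: mk(one, mk(leaf(c), mk(0, Y1))) ≐ mk(one, V).
Bind Y1 := mk(0, e); substituting into the remaining equation gives: mk(one, mk(leaf(c), mk(0, mk(0, e)))) ≐ mk(one, V). Substituting into the earlier binding gives S := mk(leaf(c), mk(0, mk(0, e))).
Decompose mk/2: one ≐ one,  mk(leaf(c), mk(0, mk(0, e))) ≐ V.
Delete trivial equation one ≐ one.
Bind V := mk(leaf(c), mk(0, mk(0, e))).
MGU = { S -> mk(leaf(c), mk(0, mk(0, e))), Y1 -> mk(0, e), V -> mk(leaf(c), mk(0, mk(0, e))) }, so S -> mk(leaf(c), mk(0, mk(0, e))).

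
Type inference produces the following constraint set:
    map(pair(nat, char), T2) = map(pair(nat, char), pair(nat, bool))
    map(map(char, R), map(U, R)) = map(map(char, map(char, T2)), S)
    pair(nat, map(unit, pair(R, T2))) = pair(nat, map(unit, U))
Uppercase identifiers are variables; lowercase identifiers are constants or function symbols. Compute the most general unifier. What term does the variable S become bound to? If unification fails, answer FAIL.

map(pair(map(char, pair(nat, bool)), pair(nat, bool)), map(char, pair(nat, bool)))

Decompose map/2: pair(nat, char) = pair(nat, char),  T2 = pair(nat, bool).
Delete trivial equation pair(nat, char) = pair(nat, char).
Bind T2 := pair(nat, bool); substituting into the remaining equations gives: map(map(char, R), map(U, R)) = map(map(char, map(char, pair(nat, bool))), S),  pair(nat, map(unit, pair(R, pair(nat, bool)))) = pair(nat, map(unit, U)).
Decompose map/2: map(char, R) = map(char, map(char, pair(nat, bool))),  map(U, R) = S.
Decompose map/2: char = char,  R = map(char, pair(nat, bool)).
Delete trivial equation char = char.
Bind R := map(char, pair(nat, bool)); substituting into the remaining equations gives: map(U, map(char, pair(nat, bool))) = S,  pair(nat, map(unit, pair(map(char, pair(nat, bool)), pair(nat, bool)))) = pair(nat, map(unit, U)).
Bind S := map(U, map(char, pair(nat, bool))); no other remaining equation mentions S.
Decompose pair/2: nat = nat,  map(unit, pair(map(char, pair(nat, bool)), pair(nat, bool))) = map(unit, U).
Delete trivial equation nat = nat.
Decompose map/2: unit = unit,  pair(map(char, pair(nat, bool)), pair(nat, bool)) = U.
Delete trivial equation unit = unit.
Bind U := pair(map(char, pair(nat, bool)), pair(nat, bool)). Substituting into the earlier binding gives S := map(pair(map(char, pair(nat, bool)), pair(nat, bool)), map(char, pair(nat, bool))).
MGU = { T2 := pair(nat, bool), R := map(char, pair(nat, bool)), S := map(pair(map(char, pair(nat, bool)), pair(nat, bool)), map(char, pair(nat, bool))), U := pair(map(char, pair(nat, bool)), pair(nat, bool)) }, so S := map(pair(map(char, pair(nat, bool)), pair(nat, bool)), map(char, pair(nat, bool))).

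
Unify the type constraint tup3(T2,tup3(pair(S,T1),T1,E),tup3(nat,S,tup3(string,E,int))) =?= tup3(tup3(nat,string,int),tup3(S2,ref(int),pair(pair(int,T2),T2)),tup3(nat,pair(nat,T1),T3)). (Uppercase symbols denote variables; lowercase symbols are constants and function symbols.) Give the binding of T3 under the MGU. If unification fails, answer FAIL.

Decompose tup3/3: T2 =?= tup3(nat,string,int),  tup3(pair(S,T1),T1,E) =?= tup3(S2,ref(int),pair(pair(int,T2),T2)),  tup3(nat,S,tup3(string,E,int)) =?= tup3(nat,pair(nat,T1),T3).
Bind T2 := tup3(nat,string,int); substituting into the one remaining equation that mentions T2 gives: tup3(pair(S,T1),T1,E) =?= tup3(S2,ref(int),pair(pair(int,tup3(nat,string,int)),tup3(nat,string,int))).
Decompose tup3/3: pair(S,T1) =?= S2,  T1 =?= ref(int),  E =?= pair(pair(int,tup3(nat,string,int)),tup3(nat,string,int)).
Bind S2 := pair(S,T1); no other remaining equation mentions S2.
Bind T1 := ref(int); substituting into the one remaining equation that mentions T1 gives: tup3(nat,S,tup3(string,E,int)) =?= tup3(nat,pair(nat,ref(int)),T3). Substituting into the earlier binding gives S2 := pair(S,ref(int)).
Bind E := pair(pair(int,tup3(nat,string,int)),tup3(nat,string,int)); substituting into the remaining equation gives: tup3(nat,S,tup3(string,pair(pair(int,tup3(nat,string,int)),tup3(nat,string,int)),int)) =?= tup3(nat,pair(nat,ref(int)),T3).
Decompose tup3/3: nat =?= nat,  S =?= pair(nat,ref(int)),  tup3(string,pair(pair(int,tup3(nat,string,int)),tup3(nat,string,int)),int) =?= T3.
Delete trivial equation nat =?= nat.
Bind S := pair(nat,ref(int)); no other remaining equation mentions S. Substituting into the earlier binding gives S2 := pair(pair(nat,ref(int)),ref(int)).
Bind T3 := tup3(string,pair(pair(int,tup3(nat,string,int)),tup3(nat,string,int)),int).
MGU = { T2 -> tup3(nat,string,int), S2 -> pair(pair(nat,ref(int)),ref(int)), T1 -> ref(int), E -> pair(pair(int,tup3(nat,string,int)),tup3(nat,string,int)), S -> pair(nat,ref(int)), T3 -> tup3(string,pair(pair(int,tup3(nat,string,int)),tup3(nat,string,int)),int) }, so T3 -> tup3(string,pair(pair(int,tup3(nat,string,int)),tup3(nat,string,int)),int).

tup3(string,pair(pair(int,tup3(nat,string,int)),tup3(nat,string,int)),int)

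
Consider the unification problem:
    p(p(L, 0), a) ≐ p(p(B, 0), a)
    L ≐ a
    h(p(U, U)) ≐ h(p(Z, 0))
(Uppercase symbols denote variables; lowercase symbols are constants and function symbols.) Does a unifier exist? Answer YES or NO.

YES

Decompose p/2: p(L, 0) ≐ p(B, 0),  a ≐ a.
Decompose p/2: L ≐ B,  0 ≐ 0.
Bind L := B; substituting into the one remaining equation that mentions L gives: B ≐ a.
Delete trivial equation 0 ≐ 0.
Delete trivial equation a ≐ a.
Bind B := a; no other remaining equation mentions B. Substituting into the earlier binding gives L := a.
Decompose h/1: p(U, U) ≐ p(Z, 0).
Decompose p/2: U ≐ Z,  U ≐ 0.
Bind U := Z; substituting into the remaining equation gives: Z ≐ 0.
Bind Z := 0. Substituting into the earlier binding gives U := 0.
No equations remain and no clash or occurs-check failure arose, so a unifier exists.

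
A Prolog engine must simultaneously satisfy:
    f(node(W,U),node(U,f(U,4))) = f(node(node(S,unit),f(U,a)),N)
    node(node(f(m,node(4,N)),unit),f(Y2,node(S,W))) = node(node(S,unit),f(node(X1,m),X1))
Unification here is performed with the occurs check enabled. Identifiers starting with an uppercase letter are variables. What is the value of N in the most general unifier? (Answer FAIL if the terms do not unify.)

Decompose f/2: node(W,U) = node(node(S,unit),f(U,a)),  node(U,f(U,4)) = N.
Decompose node/2: W = node(S,unit),  U = f(U,a).
Bind W := node(S,unit); substituting into the one remaining equation that mentions W gives: node(node(f(m,node(4,N)),unit),f(Y2,node(S,node(S,unit)))) = node(node(S,unit),f(node(X1,m),X1)).
Occurs check fails: U occurs in f(U,a); the equation U = f(U,a) has no finite solution.

FAIL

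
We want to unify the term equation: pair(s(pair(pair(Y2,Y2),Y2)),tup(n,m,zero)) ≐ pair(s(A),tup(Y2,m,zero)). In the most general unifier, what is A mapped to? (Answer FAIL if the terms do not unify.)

pair(pair(n,n),n)

Decompose pair/2: s(pair(pair(Y2,Y2),Y2)) ≐ s(A),  tup(n,m,zero) ≐ tup(Y2,m,zero).
Decompose s/1: pair(pair(Y2,Y2),Y2) ≐ A.
Bind A := pair(pair(Y2,Y2),Y2); no other remaining equation mentions A.
Decompose tup/3: n ≐ Y2,  m ≐ m,  zero ≐ zero.
Bind Y2 := n; no other remaining equation mentions Y2. Substituting into the earlier binding gives A := pair(pair(n,n),n).
Delete trivial equation m ≐ m.
Delete trivial equation zero ≐ zero.
MGU = { A -> pair(pair(n,n),n), Y2 -> n }, so A -> pair(pair(n,n),n).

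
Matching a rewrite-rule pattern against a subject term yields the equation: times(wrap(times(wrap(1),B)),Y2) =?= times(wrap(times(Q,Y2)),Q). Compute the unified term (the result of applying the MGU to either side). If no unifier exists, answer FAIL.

Decompose times/2: wrap(times(wrap(1),B)) =?= wrap(times(Q,Y2)),  Y2 =?= Q.
Decompose wrap/1: times(wrap(1),B) =?= times(Q,Y2).
Decompose times/2: wrap(1) =?= Q,  B =?= Y2.
Bind Q := wrap(1); substituting into the one remaining equation that mentions Q gives: Y2 =?= wrap(1).
Bind B := Y2; no other remaining equation mentions B.
Bind Y2 := wrap(1). Substituting into the earlier binding gives B := wrap(1).
Applying the MGU to either side gives times(wrap(times(wrap(1),wrap(1))),wrap(1)).

times(wrap(times(wrap(1),wrap(1))),wrap(1))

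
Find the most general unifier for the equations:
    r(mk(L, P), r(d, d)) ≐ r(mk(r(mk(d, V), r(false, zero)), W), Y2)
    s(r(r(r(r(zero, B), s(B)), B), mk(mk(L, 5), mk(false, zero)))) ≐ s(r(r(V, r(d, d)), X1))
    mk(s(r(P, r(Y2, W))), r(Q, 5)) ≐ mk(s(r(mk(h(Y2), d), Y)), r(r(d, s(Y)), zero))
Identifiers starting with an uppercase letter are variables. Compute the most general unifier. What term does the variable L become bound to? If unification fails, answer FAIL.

FAIL

Decompose r/2: mk(L, P) ≐ mk(r(mk(d, V), r(false, zero)), W),  r(d, d) ≐ Y2.
Decompose mk/2: L ≐ r(mk(d, V), r(false, zero)),  P ≐ W.
Bind L := r(mk(d, V), r(false, zero)); substituting into the one remaining equation that mentions L gives: s(r(r(r(r(zero, B), s(B)), B), mk(mk(r(mk(d, V), r(false, zero)), 5), mk(false, zero)))) ≐ s(r(r(V, r(d, d)), X1)).
Bind P := W; substituting into the one remaining equation that mentions P gives: mk(s(r(W, r(Y2, W))), r(Q, 5)) ≐ mk(s(r(mk(h(Y2), d), Y)), r(r(d, s(Y)), zero)).
Bind Y2 := r(d, d); substituting into the one remaining equation that mentions Y2 gives: mk(s(r(W, r(r(d, d), W))), r(Q, 5)) ≐ mk(s(r(mk(h(r(d, d)), d), Y)), r(r(d, s(Y)), zero)).
Decompose s/1: r(r(r(r(zero, B), s(B)), B), mk(mk(r(mk(d, V), r(false, zero)), 5), mk(false, zero))) ≐ r(r(V, r(d, d)), X1).
Decompose r/2: r(r(r(zero, B), s(B)), B) ≐ r(V, r(d, d)),  mk(mk(r(mk(d, V), r(false, zero)), 5), mk(false, zero)) ≐ X1.
Decompose r/2: r(r(zero, B), s(B)) ≐ V,  B ≐ r(d, d).
Bind V := r(r(zero, B), s(B)); substituting into the one remaining equation that mentions V gives: mk(mk(r(mk(d, r(r(zero, B), s(B))), r(false, zero)), 5), mk(false, zero)) ≐ X1. Substituting into the earlier binding gives L := r(mk(d, r(r(zero, B), s(B))), r(false, zero)).
Bind B := r(d, d); substituting into the one remaining equation that mentions B gives: mk(mk(r(mk(d, r(r(zero, r(d, d)), s(r(d, d)))), r(false, zero)), 5), mk(false, zero)) ≐ X1. Substituting into the earlier bindings gives L := r(mk(d, r(r(zero, r(d, d)), s(r(d, d)))), r(false, zero)), V := r(r(zero, r(d, d)), s(r(d, d))).
Bind X1 := mk(mk(r(mk(d, r(r(zero, r(d, d)), s(r(d, d)))), r(false, zero)), 5), mk(false, zero)); no other remaining equation mentions X1.
Decompose mk/2: s(r(W, r(r(d, d), W))) ≐ s(r(mk(h(r(d, d)), d), Y)),  r(Q, 5) ≐ r(r(d, s(Y)), zero).
Decompose s/1: r(W, r(r(d, d), W)) ≐ r(mk(h(r(d, d)), d), Y).
Decompose r/2: W ≐ mk(h(r(d, d)), d),  r(r(d, d), W) ≐ Y.
Bind W := mk(h(r(d, d)), d); substituting into the one remaining equation that mentions W gives: r(r(d, d), mk(h(r(d, d)), d)) ≐ Y. Substituting into the earlier binding gives P := mk(h(r(d, d)), d).
Bind Y := r(r(d, d), mk(h(r(d, d)), d)); substituting into the remaining equation gives: r(Q, 5) ≐ r(r(d, s(r(r(d, d), mk(h(r(d, d)), d)))), zero).
Decompose r/2: Q ≐ r(d, s(r(r(d, d), mk(h(r(d, d)), d)))),  5 ≐ zero.
Bind Q := r(d, s(r(r(d, d), mk(h(r(d, d)), d)))); no other remaining equation mentions Q.
Clash: constants 5 and zero differ; no unifier exists.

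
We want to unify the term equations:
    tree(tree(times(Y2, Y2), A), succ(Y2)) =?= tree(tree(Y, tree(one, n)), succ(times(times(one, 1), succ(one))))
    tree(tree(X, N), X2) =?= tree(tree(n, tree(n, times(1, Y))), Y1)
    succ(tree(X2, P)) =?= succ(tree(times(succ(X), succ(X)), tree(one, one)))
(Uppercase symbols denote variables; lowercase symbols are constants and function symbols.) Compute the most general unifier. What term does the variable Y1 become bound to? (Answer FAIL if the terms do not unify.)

times(succ(n), succ(n))

Decompose tree/2: tree(times(Y2, Y2), A) =?= tree(Y, tree(one, n)),  succ(Y2) =?= succ(times(times(one, 1), succ(one))).
Decompose tree/2: times(Y2, Y2) =?= Y,  A =?= tree(one, n).
Bind Y := times(Y2, Y2); substituting into the one remaining equation that mentions Y gives: tree(tree(X, N), X2) =?= tree(tree(n, tree(n, times(1, times(Y2, Y2)))), Y1).
Bind A := tree(one, n); no other remaining equation mentions A.
Decompose succ/1: Y2 =?= times(times(one, 1), succ(one)).
Bind Y2 := times(times(one, 1), succ(one)); substituting into the one remaining equation that mentions Y2 gives: tree(tree(X, N), X2) =?= tree(tree(n, tree(n, times(1, times(times(times(one, 1), succ(one)), times(times(one, 1), succ(one)))))), Y1). Substituting into the earlier binding gives Y := times(times(times(one, 1), succ(one)), times(times(one, 1), succ(one))).
Decompose tree/2: tree(X, N) =?= tree(n, tree(n, times(1, times(times(times(one, 1), succ(one)), times(times(one, 1), succ(one)))))),  X2 =?= Y1.
Decompose tree/2: X =?= n,  N =?= tree(n, times(1, times(times(times(one, 1), succ(one)), times(times(one, 1), succ(one))))).
Bind X := n; substituting into the one remaining equation that mentions X gives: succ(tree(X2, P)) =?= succ(tree(times(succ(n), succ(n)), tree(one, one))).
Bind N := tree(n, times(1, times(times(times(one, 1), succ(one)), times(times(one, 1), succ(one))))); no other remaining equation mentions N.
Bind X2 := Y1; substituting into the remaining equation gives: succ(tree(Y1, P)) =?= succ(tree(times(succ(n), succ(n)), tree(one, one))).
Decompose succ/1: tree(Y1, P) =?= tree(times(succ(n), succ(n)), tree(one, one)).
Decompose tree/2: Y1 =?= times(succ(n), succ(n)),  P =?= tree(one, one).
Bind Y1 := times(succ(n), succ(n)); no other remaining equation mentions Y1. Substituting into the earlier binding gives X2 := times(succ(n), succ(n)).
Bind P := tree(one, one).
MGU = { Y := times(times(times(one, 1), succ(one)), times(times(one, 1), succ(one))), A := tree(one, n), Y2 := times(times(one, 1), succ(one)), X := n, N := tree(n, times(1, times(times(times(one, 1), succ(one)), times(times(one, 1), succ(one))))), X2 := times(succ(n), succ(n)), Y1 := times(succ(n), succ(n)), P := tree(one, one) }, so Y1 := times(succ(n), succ(n)).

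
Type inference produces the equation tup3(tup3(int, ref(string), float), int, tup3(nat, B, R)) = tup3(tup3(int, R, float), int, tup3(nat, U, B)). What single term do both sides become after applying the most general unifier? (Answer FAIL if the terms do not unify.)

Decompose tup3/3: tup3(int, ref(string), float) = tup3(int, R, float),  int = int,  tup3(nat, B, R) = tup3(nat, U, B).
Decompose tup3/3: int = int,  ref(string) = R,  float = float.
Delete trivial equation int = int.
Bind R := ref(string); substituting into the one remaining equation that mentions R gives: tup3(nat, B, ref(string)) = tup3(nat, U, B).
Delete trivial equation float = float.
Delete trivial equation int = int.
Decompose tup3/3: nat = nat,  B = U,  ref(string) = B.
Delete trivial equation nat = nat.
Bind B := U; substituting into the remaining equation gives: ref(string) = U.
Bind U := ref(string). Substituting into the earlier binding gives B := ref(string).
Applying the MGU to either side gives tup3(tup3(int, ref(string), float), int, tup3(nat, ref(string), ref(string))).

tup3(tup3(int, ref(string), float), int, tup3(nat, ref(string), ref(string)))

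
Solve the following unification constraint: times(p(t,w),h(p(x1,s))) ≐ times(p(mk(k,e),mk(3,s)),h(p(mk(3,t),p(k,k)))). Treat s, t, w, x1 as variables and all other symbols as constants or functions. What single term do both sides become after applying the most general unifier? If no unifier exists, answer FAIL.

Decompose times/2: p(t,w) ≐ p(mk(k,e),mk(3,s)),  h(p(x1,s)) ≐ h(p(mk(3,t),p(k,k))).
Decompose p/2: t ≐ mk(k,e),  w ≐ mk(3,s).
Bind t := mk(k,e); substituting into the one remaining equation that mentions t gives: h(p(x1,s)) ≐ h(p(mk(3,mk(k,e)),p(k,k))).
Bind w := mk(3,s); no other remaining equation mentions w.
Decompose h/1: p(x1,s) ≐ p(mk(3,mk(k,e)),p(k,k)).
Decompose p/2: x1 ≐ mk(3,mk(k,e)),  s ≐ p(k,k).
Bind x1 := mk(3,mk(k,e)); no other remaining equation mentions x1.
Bind s := p(k,k). Substituting into the earlier binding gives w := mk(3,p(k,k)).
Applying the MGU to either side gives times(p(mk(k,e),mk(3,p(k,k))),h(p(mk(3,mk(k,e)),p(k,k)))).

times(p(mk(k,e),mk(3,p(k,k))),h(p(mk(3,mk(k,e)),p(k,k))))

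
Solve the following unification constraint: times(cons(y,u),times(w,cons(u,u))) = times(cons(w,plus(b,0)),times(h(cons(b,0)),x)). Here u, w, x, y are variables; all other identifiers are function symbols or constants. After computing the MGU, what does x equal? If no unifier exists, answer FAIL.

cons(plus(b,0),plus(b,0))

Decompose times/2: cons(y,u) = cons(w,plus(b,0)),  times(w,cons(u,u)) = times(h(cons(b,0)),x).
Decompose cons/2: y = w,  u = plus(b,0).
Bind y := w; no other remaining equation mentions y.
Bind u := plus(b,0); substituting into the remaining equation gives: times(w,cons(plus(b,0),plus(b,0))) = times(h(cons(b,0)),x).
Decompose times/2: w = h(cons(b,0)),  cons(plus(b,0),plus(b,0)) = x.
Bind w := h(cons(b,0)); no other remaining equation mentions w. Substituting into the earlier binding gives y := h(cons(b,0)).
Bind x := cons(plus(b,0),plus(b,0)).
MGU = { y ↦ h(cons(b,0)), u ↦ plus(b,0), w ↦ h(cons(b,0)), x ↦ cons(plus(b,0),plus(b,0)) }, so x ↦ cons(plus(b,0),plus(b,0)).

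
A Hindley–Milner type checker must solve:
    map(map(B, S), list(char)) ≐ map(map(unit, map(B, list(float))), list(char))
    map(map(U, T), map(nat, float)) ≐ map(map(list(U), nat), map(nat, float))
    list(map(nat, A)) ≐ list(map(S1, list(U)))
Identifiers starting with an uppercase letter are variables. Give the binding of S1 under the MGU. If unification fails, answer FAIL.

Decompose map/2: map(B, S) ≐ map(unit, map(B, list(float))),  list(char) ≐ list(char).
Decompose map/2: B ≐ unit,  S ≐ map(B, list(float)).
Bind B := unit; substituting into the one remaining equation that mentions B gives: S ≐ map(unit, list(float)).
Bind S := map(unit, list(float)); no other remaining equation mentions S.
Delete trivial equation list(char) ≐ list(char).
Decompose map/2: map(U, T) ≐ map(list(U), nat),  map(nat, float) ≐ map(nat, float).
Decompose map/2: U ≐ list(U),  T ≐ nat.
Occurs check fails: U occurs in list(U); the equation U ≐ list(U) has no finite solution.

FAIL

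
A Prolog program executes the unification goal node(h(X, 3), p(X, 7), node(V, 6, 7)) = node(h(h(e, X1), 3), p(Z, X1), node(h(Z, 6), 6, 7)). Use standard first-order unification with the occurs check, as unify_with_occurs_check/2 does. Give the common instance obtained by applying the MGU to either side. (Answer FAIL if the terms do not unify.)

Decompose node/3: h(X, 3) = h(h(e, X1), 3),  p(X, 7) = p(Z, X1),  node(V, 6, 7) = node(h(Z, 6), 6, 7).
Decompose h/2: X = h(e, X1),  3 = 3.
Bind X := h(e, X1); substituting into the one remaining equation that mentions X gives: p(h(e, X1), 7) = p(Z, X1).
Delete trivial equation 3 = 3.
Decompose p/2: h(e, X1) = Z,  7 = X1.
Bind Z := h(e, X1); substituting into the one remaining equation that mentions Z gives: node(V, 6, 7) = node(h(h(e, X1), 6), 6, 7).
Bind X1 := 7; substituting into the remaining equation gives: node(V, 6, 7) = node(h(h(e, 7), 6), 6, 7). Substituting into the earlier bindings gives X := h(e, 7), Z := h(e, 7).
Decompose node/3: V = h(h(e, 7), 6),  6 = 6,  7 = 7.
Bind V := h(h(e, 7), 6); no other remaining equation mentions V.
Delete trivial equation 6 = 6.
Delete trivial equation 7 = 7.
Applying the MGU to either side gives node(h(h(e, 7), 3), p(h(e, 7), 7), node(h(h(e, 7), 6), 6, 7)).

node(h(h(e, 7), 3), p(h(e, 7), 7), node(h(h(e, 7), 6), 6, 7))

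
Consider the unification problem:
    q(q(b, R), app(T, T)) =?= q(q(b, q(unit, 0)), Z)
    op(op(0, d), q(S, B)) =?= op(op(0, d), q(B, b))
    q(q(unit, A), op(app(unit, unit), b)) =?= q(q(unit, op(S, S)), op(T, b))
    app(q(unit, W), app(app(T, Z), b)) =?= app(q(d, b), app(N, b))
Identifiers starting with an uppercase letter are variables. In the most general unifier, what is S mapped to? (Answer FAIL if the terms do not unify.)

Decompose q/2: q(b, R) =?= q(b, q(unit, 0)),  app(T, T) =?= Z.
Decompose q/2: b =?= b,  R =?= q(unit, 0).
Delete trivial equation b =?= b.
Bind R := q(unit, 0); no other remaining equation mentions R.
Bind Z := app(T, T); substituting into the one remaining equation that mentions Z gives: app(q(unit, W), app(app(T, app(T, T)), b)) =?= app(q(d, b), app(N, b)).
Decompose op/2: op(0, d) =?= op(0, d),  q(S, B) =?= q(B, b).
Delete trivial equation op(0, d) =?= op(0, d).
Decompose q/2: S =?= B,  B =?= b.
Bind S := B; substituting into the one remaining equation that mentions S gives: q(q(unit, A), op(app(unit, unit), b)) =?= q(q(unit, op(B, B)), op(T, b)).
Bind B := b; substituting into the one remaining equation that mentions B gives: q(q(unit, A), op(app(unit, unit), b)) =?= q(q(unit, op(b, b)), op(T, b)). Substituting into the earlier binding gives S := b.
Decompose q/2: q(unit, A) =?= q(unit, op(b, b)),  op(app(unit, unit), b) =?= op(T, b).
Decompose q/2: unit =?= unit,  A =?= op(b, b).
Delete trivial equation unit =?= unit.
Bind A := op(b, b); no other remaining equation mentions A.
Decompose op/2: app(unit, unit) =?= T,  b =?= b.
Bind T := app(unit, unit); substituting into the one remaining equation that mentions T gives: app(q(unit, W), app(app(app(unit, unit), app(app(unit, unit), app(unit, unit))), b)) =?= app(q(d, b), app(N, b)). Substituting into the earlier binding gives Z := app(app(unit, unit), app(unit, unit)).
Delete trivial equation b =?= b.
Decompose app/2: q(unit, W) =?= q(d, b),  app(app(app(unit, unit), app(app(unit, unit), app(unit, unit))), b) =?= app(N, b).
Decompose q/2: unit =?= d,  W =?= b.
Clash: constants unit and d differ; no unifier exists.

FAIL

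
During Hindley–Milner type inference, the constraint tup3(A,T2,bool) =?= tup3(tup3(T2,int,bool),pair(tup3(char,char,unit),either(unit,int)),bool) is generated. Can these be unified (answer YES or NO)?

YES

Decompose tup3/3: A =?= tup3(T2,int,bool),  T2 =?= pair(tup3(char,char,unit),either(unit,int)),  bool =?= bool.
Bind A := tup3(T2,int,bool); no other remaining equation mentions A.
Bind T2 := pair(tup3(char,char,unit),either(unit,int)); no other remaining equation mentions T2. Substituting into the earlier binding gives A := tup3(pair(tup3(char,char,unit),either(unit,int)),int,bool).
Delete trivial equation bool =?= bool.
No equations remain and no clash or occurs-check failure arose, so a unifier exists.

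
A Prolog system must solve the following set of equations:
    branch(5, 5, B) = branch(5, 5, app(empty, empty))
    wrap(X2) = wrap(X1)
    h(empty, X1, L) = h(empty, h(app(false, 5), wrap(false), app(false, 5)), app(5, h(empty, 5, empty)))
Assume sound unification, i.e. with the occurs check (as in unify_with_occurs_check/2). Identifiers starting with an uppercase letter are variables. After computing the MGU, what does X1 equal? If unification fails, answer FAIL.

Decompose branch/3: 5 = 5,  5 = 5,  B = app(empty, empty).
Delete trivial equation 5 = 5.
Delete trivial equation 5 = 5.
Bind B := app(empty, empty); no other remaining equation mentions B.
Decompose wrap/1: X2 = X1.
Bind X2 := X1; no other remaining equation mentions X2.
Decompose h/3: empty = empty,  X1 = h(app(false, 5), wrap(false), app(false, 5)),  L = app(5, h(empty, 5, empty)).
Delete trivial equation empty = empty.
Bind X1 := h(app(false, 5), wrap(false), app(false, 5)); no other remaining equation mentions X1. Substituting into the earlier binding gives X2 := h(app(false, 5), wrap(false), app(false, 5)).
Bind L := app(5, h(empty, 5, empty)).
MGU = { B -> app(empty, empty), X2 -> h(app(false, 5), wrap(false), app(false, 5)), X1 -> h(app(false, 5), wrap(false), app(false, 5)), L -> app(5, h(empty, 5, empty)) }, so X1 -> h(app(false, 5), wrap(false), app(false, 5)).

h(app(false, 5), wrap(false), app(false, 5))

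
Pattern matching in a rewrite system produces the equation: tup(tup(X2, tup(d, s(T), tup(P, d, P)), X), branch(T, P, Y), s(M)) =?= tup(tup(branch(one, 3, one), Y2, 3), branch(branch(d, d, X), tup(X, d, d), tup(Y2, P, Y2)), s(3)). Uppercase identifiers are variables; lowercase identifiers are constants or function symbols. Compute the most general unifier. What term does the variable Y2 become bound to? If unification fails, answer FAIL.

Decompose tup/3: tup(X2, tup(d, s(T), tup(P, d, P)), X) =?= tup(branch(one, 3, one), Y2, 3),  branch(T, P, Y) =?= branch(branch(d, d, X), tup(X, d, d), tup(Y2, P, Y2)),  s(M) =?= s(3).
Decompose tup/3: X2 =?= branch(one, 3, one),  tup(d, s(T), tup(P, d, P)) =?= Y2,  X =?= 3.
Bind X2 := branch(one, 3, one); no other remaining equation mentions X2.
Bind Y2 := tup(d, s(T), tup(P, d, P)); substituting into the one remaining equation that mentions Y2 gives: branch(T, P, Y) =?= branch(branch(d, d, X), tup(X, d, d), tup(tup(d, s(T), tup(P, d, P)), P, tup(d, s(T), tup(P, d, P)))).
Bind X := 3; substituting into the one remaining equation that mentions X gives: branch(T, P, Y) =?= branch(branch(d, d, 3), tup(3, d, d), tup(tup(d, s(T), tup(P, d, P)), P, tup(d, s(T), tup(P, d, P)))).
Decompose branch/3: T =?= branch(d, d, 3),  P =?= tup(3, d, d),  Y =?= tup(tup(d, s(T), tup(P, d, P)), P, tup(d, s(T), tup(P, d, P))).
Bind T := branch(d, d, 3); substituting into the one remaining equation that mentions T gives: Y =?= tup(tup(d, s(branch(d, d, 3)), tup(P, d, P)), P, tup(d, s(branch(d, d, 3)), tup(P, d, P))). Substituting into the earlier binding gives Y2 := tup(d, s(branch(d, d, 3)), tup(P, d, P)).
Bind P := tup(3, d, d); substituting into the one remaining equation that mentions P gives: Y =?= tup(tup(d, s(branch(d, d, 3)), tup(tup(3, d, d), d, tup(3, d, d))), tup(3, d, d), tup(d, s(branch(d, d, 3)), tup(tup(3, d, d), d, tup(3, d, d)))). Substituting into the earlier binding gives Y2 := tup(d, s(branch(d, d, 3)), tup(tup(3, d, d), d, tup(3, d, d))).
Bind Y := tup(tup(d, s(branch(d, d, 3)), tup(tup(3, d, d), d, tup(3, d, d))), tup(3, d, d), tup(d, s(branch(d, d, 3)), tup(tup(3, d, d), d, tup(3, d, d)))); no other remaining equation mentions Y.
Decompose s/1: M =?= 3.
Bind M := 3.
MGU = { X2 -> branch(one, 3, one), Y2 -> tup(d, s(branch(d, d, 3)), tup(tup(3, d, d), d, tup(3, d, d))), X -> 3, T -> branch(d, d, 3), P -> tup(3, d, d), Y -> tup(tup(d, s(branch(d, d, 3)), tup(tup(3, d, d), d, tup(3, d, d))), tup(3, d, d), tup(d, s(branch(d, d, 3)), tup(tup(3, d, d), d, tup(3, d, d)))), M -> 3 }, so Y2 -> tup(d, s(branch(d, d, 3)), tup(tup(3, d, d), d, tup(3, d, d))).

tup(d, s(branch(d, d, 3)), tup(tup(3, d, d), d, tup(3, d, d)))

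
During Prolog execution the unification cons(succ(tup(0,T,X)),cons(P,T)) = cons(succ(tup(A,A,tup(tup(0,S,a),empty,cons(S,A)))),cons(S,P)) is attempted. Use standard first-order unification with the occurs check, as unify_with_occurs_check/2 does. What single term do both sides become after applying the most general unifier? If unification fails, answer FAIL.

cons(succ(tup(0,0,tup(tup(0,0,a),empty,cons(0,0)))),cons(0,0))

Decompose cons/2: succ(tup(0,T,X)) = succ(tup(A,A,tup(tup(0,S,a),empty,cons(S,A)))),  cons(P,T) = cons(S,P).
Decompose succ/1: tup(0,T,X) = tup(A,A,tup(tup(0,S,a),empty,cons(S,A))).
Decompose tup/3: 0 = A,  T = A,  X = tup(tup(0,S,a),empty,cons(S,A)).
Bind A := 0; substituting into the 2 remaining equations that mention A gives: T = 0,  X = tup(tup(0,S,a),empty,cons(S,0)).
Bind T := 0; substituting into the one remaining equation that mentions T gives: cons(P,0) = cons(S,P).
Bind X := tup(tup(0,S,a),empty,cons(S,0)); no other remaining equation mentions X.
Decompose cons/2: P = S,  0 = P.
Bind P := S; substituting into the remaining equation gives: 0 = S.
Bind S := 0. Substituting into the earlier bindings gives X := tup(tup(0,0,a),empty,cons(0,0)), P := 0.
Applying the MGU to either side gives cons(succ(tup(0,0,tup(tup(0,0,a),empty,cons(0,0)))),cons(0,0)).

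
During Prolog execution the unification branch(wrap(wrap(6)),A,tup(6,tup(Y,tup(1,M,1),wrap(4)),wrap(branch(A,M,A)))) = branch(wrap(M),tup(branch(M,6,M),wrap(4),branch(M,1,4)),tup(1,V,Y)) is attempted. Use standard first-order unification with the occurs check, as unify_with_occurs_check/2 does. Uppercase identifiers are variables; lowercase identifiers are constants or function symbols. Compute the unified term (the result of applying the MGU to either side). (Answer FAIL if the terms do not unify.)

FAIL

Decompose branch/3: wrap(wrap(6)) = wrap(M),  A = tup(branch(M,6,M),wrap(4),branch(M,1,4)),  tup(6,tup(Y,tup(1,M,1),wrap(4)),wrap(branch(A,M,A))) = tup(1,V,Y).
Decompose wrap/1: wrap(6) = M.
Bind M := wrap(6); substituting into the remaining equations gives: A = tup(branch(wrap(6),6,wrap(6)),wrap(4),branch(wrap(6),1,4)),  tup(6,tup(Y,tup(1,wrap(6),1),wrap(4)),wrap(branch(A,wrap(6),A))) = tup(1,V,Y).
Bind A := tup(branch(wrap(6),6,wrap(6)),wrap(4),branch(wrap(6),1,4)); substituting into the remaining equation gives: tup(6,tup(Y,tup(1,wrap(6),1),wrap(4)),wrap(branch(tup(branch(wrap(6),6,wrap(6)),wrap(4),branch(wrap(6),1,4)),wrap(6),tup(branch(wrap(6),6,wrap(6)),wrap(4),branch(wrap(6),1,4))))) = tup(1,V,Y).
Decompose tup/3: 6 = 1,  tup(Y,tup(1,wrap(6),1),wrap(4)) = V,  wrap(branch(tup(branch(wrap(6),6,wrap(6)),wrap(4),branch(wrap(6),1,4)),wrap(6),tup(branch(wrap(6),6,wrap(6)),wrap(4),branch(wrap(6),1,4)))) = Y.
Clash: constants 6 and 1 differ; no unifier exists.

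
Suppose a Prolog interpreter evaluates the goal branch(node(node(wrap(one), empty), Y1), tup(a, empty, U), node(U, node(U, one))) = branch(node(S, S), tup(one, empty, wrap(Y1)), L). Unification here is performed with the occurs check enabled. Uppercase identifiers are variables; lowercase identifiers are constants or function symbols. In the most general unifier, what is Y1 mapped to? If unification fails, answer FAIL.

FAIL

Decompose branch/3: node(node(wrap(one), empty), Y1) = node(S, S),  tup(a, empty, U) = tup(one, empty, wrap(Y1)),  node(U, node(U, one)) = L.
Decompose node/2: node(wrap(one), empty) = S,  Y1 = S.
Bind S := node(wrap(one), empty); substituting into the one remaining equation that mentions S gives: Y1 = node(wrap(one), empty).
Bind Y1 := node(wrap(one), empty); substituting into the one remaining equation that mentions Y1 gives: tup(a, empty, U) = tup(one, empty, wrap(node(wrap(one), empty))).
Decompose tup/3: a = one,  empty = empty,  U = wrap(node(wrap(one), empty)).
Clash: constants a and one differ; no unifier exists.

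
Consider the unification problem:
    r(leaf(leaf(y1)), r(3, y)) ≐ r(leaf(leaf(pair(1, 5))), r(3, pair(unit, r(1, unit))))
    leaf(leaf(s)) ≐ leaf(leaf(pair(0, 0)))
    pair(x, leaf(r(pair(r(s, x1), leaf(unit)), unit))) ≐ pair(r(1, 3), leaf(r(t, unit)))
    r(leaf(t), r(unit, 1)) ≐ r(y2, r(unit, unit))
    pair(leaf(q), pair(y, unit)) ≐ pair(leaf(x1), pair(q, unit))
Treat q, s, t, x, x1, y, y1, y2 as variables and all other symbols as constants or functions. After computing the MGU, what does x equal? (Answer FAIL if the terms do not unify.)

FAIL

Decompose r/2: leaf(leaf(y1)) ≐ leaf(leaf(pair(1, 5))),  r(3, y) ≐ r(3, pair(unit, r(1, unit))).
Decompose leaf/1: leaf(y1) ≐ leaf(pair(1, 5)).
Decompose leaf/1: y1 ≐ pair(1, 5).
Bind y1 := pair(1, 5); no other remaining equation mentions y1.
Decompose r/2: 3 ≐ 3,  y ≐ pair(unit, r(1, unit)).
Delete trivial equation 3 ≐ 3.
Bind y := pair(unit, r(1, unit)); substituting into the one remaining equation that mentions y gives: pair(leaf(q), pair(pair(unit, r(1, unit)), unit)) ≐ pair(leaf(x1), pair(q, unit)).
Decompose leaf/1: leaf(s) ≐ leaf(pair(0, 0)).
Decompose leaf/1: s ≐ pair(0, 0).
Bind s := pair(0, 0); substituting into the one remaining equation that mentions s gives: pair(x, leaf(r(pair(r(pair(0, 0), x1), leaf(unit)), unit))) ≐ pair(r(1, 3), leaf(r(t, unit))).
Decompose pair/2: x ≐ r(1, 3),  leaf(r(pair(r(pair(0, 0), x1), leaf(unit)), unit)) ≐ leaf(r(t, unit)).
Bind x := r(1, 3); no other remaining equation mentions x.
Decompose leaf/1: r(pair(r(pair(0, 0), x1), leaf(unit)), unit) ≐ r(t, unit).
Decompose r/2: pair(r(pair(0, 0), x1), leaf(unit)) ≐ t,  unit ≐ unit.
Bind t := pair(r(pair(0, 0), x1), leaf(unit)); substituting into the one remaining equation that mentions t gives: r(leaf(pair(r(pair(0, 0), x1), leaf(unit))), r(unit, 1)) ≐ r(y2, r(unit, unit)).
Delete trivial equation unit ≐ unit.
Decompose r/2: leaf(pair(r(pair(0, 0), x1), leaf(unit))) ≐ y2,  r(unit, 1) ≐ r(unit, unit).
Bind y2 := leaf(pair(r(pair(0, 0), x1), leaf(unit))); no other remaining equation mentions y2.
Decompose r/2: unit ≐ unit,  1 ≐ unit.
Delete trivial equation unit ≐ unit.
Clash: constants 1 and unit differ; no unifier exists.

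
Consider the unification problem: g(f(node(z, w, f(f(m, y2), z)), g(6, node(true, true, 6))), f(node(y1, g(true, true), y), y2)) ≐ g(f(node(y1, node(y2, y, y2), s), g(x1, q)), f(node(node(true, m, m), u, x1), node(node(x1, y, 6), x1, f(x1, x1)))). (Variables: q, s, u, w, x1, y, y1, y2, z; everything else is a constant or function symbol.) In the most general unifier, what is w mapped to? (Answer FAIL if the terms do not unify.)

Decompose g/2: f(node(z, w, f(f(m, y2), z)), g(6, node(true, true, 6))) ≐ f(node(y1, node(y2, y, y2), s), g(x1, q)),  f(node(y1, g(true, true), y), y2) ≐ f(node(node(true, m, m), u, x1), node(node(x1, y, 6), x1, f(x1, x1))).
Decompose f/2: node(z, w, f(f(m, y2), z)) ≐ node(y1, node(y2, y, y2), s),  g(6, node(true, true, 6)) ≐ g(x1, q).
Decompose node/3: z ≐ y1,  w ≐ node(y2, y, y2),  f(f(m, y2), z) ≐ s.
Bind z := y1; substituting into the one remaining equation that mentions z gives: f(f(m, y2), y1) ≐ s.
Bind w := node(y2, y, y2); no other remaining equation mentions w.
Bind s := f(f(m, y2), y1); no other remaining equation mentions s.
Decompose g/2: 6 ≐ x1,  node(true, true, 6) ≐ q.
Bind x1 := 6; substituting into the one remaining equation that mentions x1 gives: f(node(y1, g(true, true), y), y2) ≐ f(node(node(true, m, m), u, 6), node(node(6, y, 6), 6, f(6, 6))).
Bind q := node(true, true, 6); no other remaining equation mentions q.
Decompose f/2: node(y1, g(true, true), y) ≐ node(node(true, m, m), u, 6),  y2 ≐ node(node(6, y, 6), 6, f(6, 6)).
Decompose node/3: y1 ≐ node(true, m, m),  g(true, true) ≐ u,  y ≐ 6.
Bind y1 := node(true, m, m); no other remaining equation mentions y1. Substituting into the earlier bindings gives z := node(true, m, m), s := f(f(m, y2), node(true, m, m)).
Bind u := g(true, true); no other remaining equation mentions u.
Bind y := 6; substituting into the remaining equation gives: y2 ≐ node(node(6, 6, 6), 6, f(6, 6)). Substituting into the earlier binding gives w := node(y2, 6, y2).
Bind y2 := node(node(6, 6, 6), 6, f(6, 6)). Substituting into the earlier bindings gives w := node(node(node(6, 6, 6), 6, f(6, 6)), 6, node(node(6, 6, 6), 6, f(6, 6))), s := f(f(m, node(node(6, 6, 6), 6, f(6, 6))), node(true, m, m)).
MGU = { z -> node(true, m, m), w -> node(node(node(6, 6, 6), 6, f(6, 6)), 6, node(node(6, 6, 6), 6, f(6, 6))), s -> f(f(m, node(node(6, 6, 6), 6, f(6, 6))), node(true, m, m)), x1 -> 6, q -> node(true, true, 6), y1 -> node(true, m, m), u -> g(true, true), y -> 6, y2 -> node(node(6, 6, 6), 6, f(6, 6)) }, so w -> node(node(node(6, 6, 6), 6, f(6, 6)), 6, node(node(6, 6, 6), 6, f(6, 6))).

node(node(node(6, 6, 6), 6, f(6, 6)), 6, node(node(6, 6, 6), 6, f(6, 6)))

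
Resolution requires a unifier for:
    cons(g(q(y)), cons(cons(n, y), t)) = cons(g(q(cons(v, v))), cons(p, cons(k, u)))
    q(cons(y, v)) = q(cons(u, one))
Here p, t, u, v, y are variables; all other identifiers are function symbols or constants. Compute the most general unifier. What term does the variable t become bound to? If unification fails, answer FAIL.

cons(k, cons(one, one))

Decompose cons/2: g(q(y)) = g(q(cons(v, v))),  cons(cons(n, y), t) = cons(p, cons(k, u)).
Decompose g/1: q(y) = q(cons(v, v)).
Decompose q/1: y = cons(v, v).
Bind y := cons(v, v); substituting into the remaining equations gives: cons(cons(n, cons(v, v)), t) = cons(p, cons(k, u)),  q(cons(cons(v, v), v)) = q(cons(u, one)).
Decompose cons/2: cons(n, cons(v, v)) = p,  t = cons(k, u).
Bind p := cons(n, cons(v, v)); no other remaining equation mentions p.
Bind t := cons(k, u); no other remaining equation mentions t.
Decompose q/1: cons(cons(v, v), v) = cons(u, one).
Decompose cons/2: cons(v, v) = u,  v = one.
Bind u := cons(v, v); no other remaining equation mentions u. Substituting into the earlier binding gives t := cons(k, cons(v, v)).
Bind v := one. Substituting into the earlier bindings gives y := cons(one, one), p := cons(n, cons(one, one)), t := cons(k, cons(one, one)), u := cons(one, one).
MGU = { y ↦ cons(one, one), p ↦ cons(n, cons(one, one)), t ↦ cons(k, cons(one, one)), u ↦ cons(one, one), v ↦ one }, so t ↦ cons(k, cons(one, one)).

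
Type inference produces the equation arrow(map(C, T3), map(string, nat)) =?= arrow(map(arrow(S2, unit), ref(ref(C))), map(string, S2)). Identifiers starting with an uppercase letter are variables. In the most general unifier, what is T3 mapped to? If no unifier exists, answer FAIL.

ref(ref(arrow(nat, unit)))

Decompose arrow/2: map(C, T3) =?= map(arrow(S2, unit), ref(ref(C))),  map(string, nat) =?= map(string, S2).
Decompose map/2: C =?= arrow(S2, unit),  T3 =?= ref(ref(C)).
Bind C := arrow(S2, unit); substituting into the one remaining equation that mentions C gives: T3 =?= ref(ref(arrow(S2, unit))).
Bind T3 := ref(ref(arrow(S2, unit))); no other remaining equation mentions T3.
Decompose map/2: string =?= string,  nat =?= S2.
Delete trivial equation string =?= string.
Bind S2 := nat. Substituting into the earlier bindings gives C := arrow(nat, unit), T3 := ref(ref(arrow(nat, unit))).
MGU = { C ↦ arrow(nat, unit), T3 ↦ ref(ref(arrow(nat, unit))), S2 ↦ nat }, so T3 ↦ ref(ref(arrow(nat, unit))).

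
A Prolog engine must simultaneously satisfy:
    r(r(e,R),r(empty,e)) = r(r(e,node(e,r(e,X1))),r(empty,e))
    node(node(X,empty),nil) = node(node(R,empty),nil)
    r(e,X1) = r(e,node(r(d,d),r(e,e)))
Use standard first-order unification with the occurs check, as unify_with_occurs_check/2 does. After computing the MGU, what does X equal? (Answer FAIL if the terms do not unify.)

Decompose r/2: r(e,R) = r(e,node(e,r(e,X1))),  r(empty,e) = r(empty,e).
Decompose r/2: e = e,  R = node(e,r(e,X1)).
Delete trivial equation e = e.
Bind R := node(e,r(e,X1)); substituting into the one remaining equation that mentions R gives: node(node(X,empty),nil) = node(node(node(e,r(e,X1)),empty),nil).
Delete trivial equation r(empty,e) = r(empty,e).
Decompose node/2: node(X,empty) = node(node(e,r(e,X1)),empty),  nil = nil.
Decompose node/2: X = node(e,r(e,X1)),  empty = empty.
Bind X := node(e,r(e,X1)); no other remaining equation mentions X.
Delete trivial equation empty = empty.
Delete trivial equation nil = nil.
Decompose r/2: e = e,  X1 = node(r(d,d),r(e,e)).
Delete trivial equation e = e.
Bind X1 := node(r(d,d),r(e,e)). Substituting into the earlier bindings gives R := node(e,r(e,node(r(d,d),r(e,e)))), X := node(e,r(e,node(r(d,d),r(e,e)))).
MGU = { R -> node(e,r(e,node(r(d,d),r(e,e)))), X -> node(e,r(e,node(r(d,d),r(e,e)))), X1 -> node(r(d,d),r(e,e)) }, so X -> node(e,r(e,node(r(d,d),r(e,e)))).

node(e,r(e,node(r(d,d),r(e,e))))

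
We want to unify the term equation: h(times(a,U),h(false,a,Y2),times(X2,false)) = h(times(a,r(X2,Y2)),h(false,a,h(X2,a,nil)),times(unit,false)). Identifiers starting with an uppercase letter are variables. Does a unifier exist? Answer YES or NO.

YES

Decompose h/3: times(a,U) = times(a,r(X2,Y2)),  h(false,a,Y2) = h(false,a,h(X2,a,nil)),  times(X2,false) = times(unit,false).
Decompose times/2: a = a,  U = r(X2,Y2).
Delete trivial equation a = a.
Bind U := r(X2,Y2); no other remaining equation mentions U.
Decompose h/3: false = false,  a = a,  Y2 = h(X2,a,nil).
Delete trivial equation false = false.
Delete trivial equation a = a.
Bind Y2 := h(X2,a,nil); no other remaining equation mentions Y2. Substituting into the earlier binding gives U := r(X2,h(X2,a,nil)).
Decompose times/2: X2 = unit,  false = false.
Bind X2 := unit; no other remaining equation mentions X2. Substituting into the earlier bindings gives U := r(unit,h(unit,a,nil)), Y2 := h(unit,a,nil).
Delete trivial equation false = false.
No equations remain and no clash or occurs-check failure arose, so a unifier exists.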